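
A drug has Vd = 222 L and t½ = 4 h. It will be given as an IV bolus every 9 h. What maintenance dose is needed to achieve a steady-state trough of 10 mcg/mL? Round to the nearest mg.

8340 mg

τ/t½ = 9/4 ≈ 2.25, so f = (1/2)^(9/4) ≈ 0.210224.
Cmin,ss = (D/Vd)·f/(1−f), so D = Cmin,ss·Vd·(1−f)/f.
D = 10 × 222 × (1−f)/f ≈ 10 × 222 × 3.75683 ≈ 8340.16 mg.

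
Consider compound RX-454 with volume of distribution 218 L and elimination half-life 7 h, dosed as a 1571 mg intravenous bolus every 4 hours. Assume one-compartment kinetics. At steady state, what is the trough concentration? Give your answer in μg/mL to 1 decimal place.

14.8 μg/mL

k = ln2/t½ = ln2/7 ≈ 0.099021 h⁻¹; fraction remaining f = e^(−kτ) = e^(−0.099021×4) ≈ 0.6730.
Each bolus raises the concentration by D/Vd = 1571/218 ≈ 7.206 μg/mL.
Steady-state trough Cmin,ss = C₀·f/(1−f) ≈ 7.206 × 0.6730/0.3270 ≈ 14.831 μg/mL.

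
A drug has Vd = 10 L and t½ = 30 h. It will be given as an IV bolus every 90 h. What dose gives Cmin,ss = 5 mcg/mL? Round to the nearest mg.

τ/t½ = 90/30 ≈ 3, so f = (1/2)^(90/30) ≈ 0.125000.
Cmin,ss = (D/Vd)·f/(1−f), so D = Cmin,ss·Vd·(1−f)/f.
D = 5 × 10 × (1−f)/f ≈ 5 × 10 × 7.00000 ≈ 350.00 mg.

350 mg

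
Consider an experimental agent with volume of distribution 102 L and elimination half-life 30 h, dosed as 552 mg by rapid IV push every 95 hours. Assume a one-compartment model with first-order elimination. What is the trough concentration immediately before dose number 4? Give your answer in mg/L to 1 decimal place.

f = (1/2)^(τ/t½) = (1/2)^(95/30) ≈ 0.1114.
C₀ = D/Vd = 552/102 ≈ 5.412 mg/L.
Before the 4th dose, 3 doses have been given. Superposition: Cmin = C₀·(f + f² + … + f^3).
≈ 5.412 × (0.1114 + 0.0124 + 0.0014) ≈ 5.412 × 0.1252 ≈ 0.678 mg/L.

0.7 mg/L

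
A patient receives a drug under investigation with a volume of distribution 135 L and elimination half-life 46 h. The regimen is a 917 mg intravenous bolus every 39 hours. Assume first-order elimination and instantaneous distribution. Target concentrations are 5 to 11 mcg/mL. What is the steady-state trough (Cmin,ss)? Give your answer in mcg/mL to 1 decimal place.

Over one 39-h interval, 39/46 ≈ 0.84783 half-lives elapse, leaving f ≈ 0.5556 of each dose.
Single-dose peak C₀ = D/Vd = 917/135 ≈ 6.793 mcg/mL.
Steady-state trough Cmin,ss = C₀·f/(1−f) ≈ 6.793 × 0.5556/0.4444 ≈ 8.493 mcg/mL.
Trough 8.5 mcg/mL vs MEC 5 mcg/mL: adequate.

8.5 mcg/mL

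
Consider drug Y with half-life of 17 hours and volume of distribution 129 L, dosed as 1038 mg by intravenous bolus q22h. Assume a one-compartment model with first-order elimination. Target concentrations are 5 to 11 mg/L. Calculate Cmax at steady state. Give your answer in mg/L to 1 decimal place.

k = ln2/t½ = ln2/17 ≈ 0.040773 h⁻¹; fraction remaining f = e^(−kτ) = e^(−0.040773×22) ≈ 0.4078.
At steady state, accumulation factor R = 1/(1 − e^(−kτ)) ≈ 1.6886.
Each bolus raises the concentration by D/Vd = 1038/129 ≈ 8.047 mg/L.
Steady-state peak Cmax,ss = C₀·R ≈ 8.047 × 1.6886 ≈ 13.588 mg/L.
Peak 13.6 mg/L vs MTC 11 mg/L: exceeds toxic threshold.

13.6 mg/L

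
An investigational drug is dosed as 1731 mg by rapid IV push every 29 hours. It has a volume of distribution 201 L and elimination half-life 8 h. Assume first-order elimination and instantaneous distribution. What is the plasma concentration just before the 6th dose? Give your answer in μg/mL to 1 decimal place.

0.8 μg/mL

f = (1/2)^(τ/t½) = (1/2)^(29/8) ≈ 0.0811.
C₀ = D/Vd = 1731/201 ≈ 8.612 μg/mL.
Before the 6th dose, 5 doses have been given. Superposition: Cmin = C₀·(f + f² + … + f^5).
≈ 8.612 × (0.0811 + 0.0066 + 0.0005 + 0.0000 + 0.0000) ≈ 8.612 × 0.0882 ≈ 0.760 μg/mL.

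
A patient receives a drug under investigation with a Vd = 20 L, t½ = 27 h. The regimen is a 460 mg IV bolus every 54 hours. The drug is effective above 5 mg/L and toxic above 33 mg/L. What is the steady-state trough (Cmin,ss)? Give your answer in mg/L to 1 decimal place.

7.7 mg/L

τ = 54 h = 2 half-lives, so f = (1/2)^2 = 0.25.
Accumulation ratio R = 1/(1 − f) = 1/0.75 = 4/3.
Single-dose peak C₀ = D/Vd = 460/20 = 23 mg/L.
Steady-state peak Cmax,ss = C₀·R = 23 × 4/3 ≈ 30.667 mg/L.
Steady-state trough Cmin,ss = Cmax,ss·f ≈ 30.667 × 0.25 ≈ 7.667 mg/L.
Trough 7.7 mg/L vs MEC 5 mg/L: adequate.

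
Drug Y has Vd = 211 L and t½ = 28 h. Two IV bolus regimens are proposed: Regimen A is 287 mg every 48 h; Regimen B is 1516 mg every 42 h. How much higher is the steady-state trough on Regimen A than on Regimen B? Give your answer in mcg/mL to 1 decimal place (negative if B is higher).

Regimen A: f = (1/2)^(48/28) ≈ 0.3048; Cmin,ss = (287/211)·f/(1−f) ≈ 0.596 mcg/mL.
Regimen B: f = (1/2)^(42/28) ≈ 0.3536; Cmin,ss = (1516/211)·f/(1−f) ≈ 3.930 mcg/mL.
Difference ≈ 0.596 − 3.930 ≈ -3.334 mcg/mL.

-3.3 mcg/mL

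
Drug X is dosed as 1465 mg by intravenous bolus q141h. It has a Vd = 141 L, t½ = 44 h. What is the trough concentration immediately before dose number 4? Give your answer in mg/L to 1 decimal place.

f = (1/2)^(τ/t½) = (1/2)^(141/44) ≈ 0.1085.
C₀ = D/Vd = 1465/141 ≈ 10.390 mg/L.
Before the 4th dose, 3 doses have been given. Superposition: Cmin = C₀·(f + f² + … + f^3).
≈ 10.390 × (0.1085 + 0.0118 + 0.0013) ≈ 10.390 × 0.1216 ≈ 1.263 mg/L.

1.3 mg/L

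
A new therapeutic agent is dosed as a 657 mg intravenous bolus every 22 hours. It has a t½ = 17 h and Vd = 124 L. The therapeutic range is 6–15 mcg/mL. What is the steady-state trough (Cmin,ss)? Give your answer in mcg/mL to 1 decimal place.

3.6 mcg/mL

τ/t½ = 22/17 ≈ 1.2941, so fraction remaining f = (1/2)^(22/17) ≈ 0.4078.
At steady state, accumulation factor R = 1/(1 − e^(−kτ)) ≈ 1.6886.
Each bolus raises the concentration by D/Vd = 657/124 ≈ 5.298 mcg/mL.
Cmax,ss = C₀/(1 − f) ≈ 5.298/0.5922 ≈ 8.946 mcg/mL.
Steady-state trough Cmin,ss = Cmax,ss·f ≈ 8.946 × 0.4078 ≈ 3.648 mcg/mL.
Trough 3.6 mcg/mL vs MEC 6 mcg/mL: subtherapeutic.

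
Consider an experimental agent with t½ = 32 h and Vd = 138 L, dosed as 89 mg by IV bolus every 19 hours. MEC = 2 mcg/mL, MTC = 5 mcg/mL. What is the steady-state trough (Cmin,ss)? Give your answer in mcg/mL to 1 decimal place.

τ/t½ = 19/32 ≈ 0.59375, so fraction remaining f = (1/2)^(19/32) ≈ 0.6626.
Accumulation ratio R = 1/(1 − f) ≈ 1/0.3374 ≈ 2.9638.
Each bolus raises the concentration by D/Vd = 89/138 ≈ 0.645 mcg/mL.
Steady-state peak Cmax,ss = C₀·R ≈ 0.645 × 2.9638 ≈ 1.912 mcg/mL.
Steady-state trough Cmin,ss = Cmax,ss·f ≈ 1.912 × 0.6626 ≈ 1.267 mcg/mL.
Trough 1.3 mcg/mL vs MEC 2 mcg/mL: subtherapeutic.

1.3 mcg/mL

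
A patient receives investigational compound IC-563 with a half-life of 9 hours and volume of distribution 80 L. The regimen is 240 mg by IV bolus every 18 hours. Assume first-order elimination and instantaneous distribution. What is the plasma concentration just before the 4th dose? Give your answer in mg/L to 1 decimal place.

f = (1/2)^(τ/t½) = (1/2)^(18/9) ≈ 0.2500.
C₀ = D/Vd = 240/80 ≈ 3.000 mg/L.
Before the 4th dose, 3 doses have been given. Superposition: Cmin = C₀·(f + f² + … + f^3).
≈ 3.000 × (0.2500 + 0.0625 + 0.0156) ≈ 3.000 × 0.3281 ≈ 0.984 mg/L.

1.0 mg/L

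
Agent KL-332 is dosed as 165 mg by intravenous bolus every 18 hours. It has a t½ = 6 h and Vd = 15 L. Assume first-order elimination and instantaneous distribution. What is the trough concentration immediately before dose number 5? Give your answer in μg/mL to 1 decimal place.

f = (1/2)^(τ/t½) = (1/2)^(18/6) ≈ 0.1250.
C₀ = D/Vd = 165/15 ≈ 11.000 μg/mL.
Before the 5th dose, 4 doses have been given. Superposition: Cmin = C₀·(f + f² + … + f^4).
≈ 11.000 × (0.1250 + 0.0156 + 0.0020 + 0.0002) ≈ 11.000 × 0.1428 ≈ 1.571 μg/mL.

1.6 μg/mL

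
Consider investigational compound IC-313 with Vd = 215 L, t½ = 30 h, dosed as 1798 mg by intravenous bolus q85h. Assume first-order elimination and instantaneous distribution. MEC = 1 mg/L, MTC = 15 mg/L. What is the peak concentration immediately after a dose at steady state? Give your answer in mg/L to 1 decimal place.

k = ln2/t½ = ln2/30 ≈ 0.023105 h⁻¹; fraction remaining f = e^(−kτ) = e^(−0.023105×85) ≈ 0.1403.
Accumulation ratio R = 1/(1 − f) ≈ 1/0.8597 ≈ 1.1632.
Each bolus raises the concentration by D/Vd = 1798/215 ≈ 8.363 mg/L.
Steady-state peak Cmax,ss = C₀·R ≈ 8.363 × 1.1632 ≈ 9.728 mg/L.
Peak 9.7 mg/L vs MTC 15 mg/L: below toxic threshold.

9.7 mg/L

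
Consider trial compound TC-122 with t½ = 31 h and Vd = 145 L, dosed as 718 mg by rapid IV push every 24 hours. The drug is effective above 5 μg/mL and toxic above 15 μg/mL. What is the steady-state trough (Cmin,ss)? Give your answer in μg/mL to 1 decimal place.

τ/t½ = 24/31 ≈ 0.77419, so fraction remaining f = (1/2)^(24/31) ≈ 0.5847.
At steady state, accumulation factor R = 1/(1 − e^(−kτ)) ≈ 2.4079.
Single-dose peak C₀ = D/Vd = 718/145 ≈ 4.952 μg/mL.
Cmax,ss = C₀/(1 − f) ≈ 4.952/0.4153 ≈ 11.924 μg/mL.
Steady-state trough Cmin,ss = Cmax,ss·f ≈ 11.924 × 0.5847 ≈ 6.972 μg/mL.
Trough 7.0 μg/mL vs MEC 5 μg/mL: adequate.

7.0 μg/mL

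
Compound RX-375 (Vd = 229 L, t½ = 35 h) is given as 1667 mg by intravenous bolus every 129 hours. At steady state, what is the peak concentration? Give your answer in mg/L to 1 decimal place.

7.9 mg/L

Over one 129-h interval, 129/35 ≈ 3.6857 half-lives elapse, leaving f ≈ 0.0777 of each dose.
Accumulation ratio R = 1/(1 − f) ≈ 1/0.9223 ≈ 1.0842.
Each bolus raises the concentration by D/Vd = 1667/229 ≈ 7.279 mg/L.
Steady-state peak Cmax,ss = C₀·R ≈ 7.279 × 1.0842 ≈ 7.892 mg/L.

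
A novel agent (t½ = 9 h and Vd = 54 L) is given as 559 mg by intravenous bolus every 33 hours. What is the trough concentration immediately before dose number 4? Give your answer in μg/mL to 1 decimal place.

f = (1/2)^(τ/t½) = (1/2)^(33/9) ≈ 0.0787.
C₀ = D/Vd = 559/54 ≈ 10.352 μg/mL.
Before the 4th dose, 3 doses have been given. Superposition: Cmin = C₀·(f + f² + … + f^3).
≈ 10.352 × (0.0787 + 0.0062 + 0.0005) ≈ 10.352 × 0.0854 ≈ 0.884 μg/mL.

0.9 μg/mL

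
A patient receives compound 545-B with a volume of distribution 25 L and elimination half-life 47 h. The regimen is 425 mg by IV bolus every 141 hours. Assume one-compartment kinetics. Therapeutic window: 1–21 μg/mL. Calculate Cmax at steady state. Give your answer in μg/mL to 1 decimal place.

The dosing interval is 3 half-lives, so f = 2^(−3) = 0.125.
At steady state, R = 1/(1 − 0.125) = 8/7.
Single-dose peak C₀ = D/Vd = 425/25 = 17 μg/mL.
Steady-state peak Cmax,ss = C₀·R = 17 × 8/7 ≈ 19.429 μg/mL.
Peak 19.4 μg/mL vs MTC 21 μg/mL: below toxic threshold.

19.4 μg/mL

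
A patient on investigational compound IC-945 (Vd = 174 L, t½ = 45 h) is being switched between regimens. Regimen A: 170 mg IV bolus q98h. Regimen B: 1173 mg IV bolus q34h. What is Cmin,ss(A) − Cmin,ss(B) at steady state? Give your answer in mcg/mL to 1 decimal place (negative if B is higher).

-9.5 mcg/mL

Regimen A: f = (1/2)^(98/45) ≈ 0.2210; Cmin,ss = (170/174)·f/(1−f) ≈ 0.277 mcg/mL.
Regimen B: f = (1/2)^(34/45) ≈ 0.5923; Cmin,ss = (1173/174)·f/(1−f) ≈ 9.794 mcg/mL.
Difference ≈ 0.277 − 9.794 ≈ -9.517 mcg/mL.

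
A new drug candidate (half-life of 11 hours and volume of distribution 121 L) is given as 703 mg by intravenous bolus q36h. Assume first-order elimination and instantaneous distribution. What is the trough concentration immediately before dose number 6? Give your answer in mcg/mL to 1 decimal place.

f = (1/2)^(τ/t½) = (1/2)^(36/11) ≈ 0.1035.
C₀ = D/Vd = 703/121 ≈ 5.810 mcg/mL.
Before the 6th dose, 5 doses have been given. Superposition: Cmin = C₀·(f + f² + … + f^5).
≈ 5.810 × (0.1035 + 0.0107 + 0.0011 + 0.0001 + 0.0000) ≈ 5.810 × 0.1154 ≈ 0.670 mcg/mL.

0.7 mcg/mL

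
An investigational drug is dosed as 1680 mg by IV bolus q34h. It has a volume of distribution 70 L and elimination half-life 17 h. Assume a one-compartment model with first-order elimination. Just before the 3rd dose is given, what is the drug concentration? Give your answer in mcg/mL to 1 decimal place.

7.5 mcg/mL

f = (1/2)^(τ/t½) = (1/2)^(34/17) ≈ 0.2500.
C₀ = D/Vd = 1680/70 ≈ 24.000 mcg/mL.
Before the 3rd dose, 2 doses have been given. Superposition: Cmin = C₀·(f + f²).
≈ 24.000 × (0.2500 + 0.0625) ≈ 24.000 × 0.3125 ≈ 7.500 mcg/mL.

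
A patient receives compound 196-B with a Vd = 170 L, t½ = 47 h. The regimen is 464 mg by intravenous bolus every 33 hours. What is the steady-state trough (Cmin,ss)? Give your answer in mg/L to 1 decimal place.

4.4 mg/L

k = ln2/t½ = ln2/47 ≈ 0.014748 h⁻¹; fraction remaining f = e^(−kτ) = e^(−0.014748×33) ≈ 0.6147.
At steady state, accumulation factor R = 1/(1 − e^(−kτ)) ≈ 2.5954.
Single-dose peak C₀ = D/Vd = 464/170 ≈ 2.729 mg/L.
Cmax,ss = C₀/(1 − f) ≈ 2.729/0.3853 ≈ 7.083 mg/L.
Steady-state trough Cmin,ss = Cmax,ss·f ≈ 7.083 × 0.6147 ≈ 4.354 mg/L.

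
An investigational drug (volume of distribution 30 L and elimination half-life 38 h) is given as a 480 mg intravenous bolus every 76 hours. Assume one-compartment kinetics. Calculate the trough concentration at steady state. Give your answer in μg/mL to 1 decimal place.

5.3 μg/mL

τ = 76 h = 2 half-lives, so f = (1/2)^2 = 0.25.
At steady state, R = 1/(1 − 0.25) = 4/3.
Single-dose peak C₀ = D/Vd = 480/30 = 16 μg/mL.
Steady-state peak Cmax,ss = C₀·R = 16 × 4/3 ≈ 21.333 μg/mL.
Steady-state trough Cmin,ss = Cmax,ss·f ≈ 21.333 × 0.25 ≈ 5.333 μg/mL.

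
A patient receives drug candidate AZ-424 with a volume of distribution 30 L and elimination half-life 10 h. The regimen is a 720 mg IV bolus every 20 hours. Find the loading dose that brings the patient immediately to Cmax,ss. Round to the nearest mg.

960 mg

f = (1/2)^(20/10) ≈ 0.250000; accumulation ratio R = 1/(1−f) ≈ 1.33333.
Loading dose to hit Cmax,ss on first dose: D_load = D_maint·R ≈ 720 × 1.33333 ≈ 960.00 mg.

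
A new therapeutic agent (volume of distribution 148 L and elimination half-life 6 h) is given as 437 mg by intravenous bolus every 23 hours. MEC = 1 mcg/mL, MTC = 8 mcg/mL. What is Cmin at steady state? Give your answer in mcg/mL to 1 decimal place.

0.2 mcg/mL

Over one 23-h interval, 23/6 ≈ 3.8333 half-lives elapse, leaving f ≈ 0.0702 of each dose.
Accumulation ratio R = 1/(1 − f) ≈ 1/0.9298 ≈ 1.0755.
Single-dose peak C₀ = D/Vd = 437/148 ≈ 2.953 mcg/mL.
Cmax,ss = C₀/(1 − f) ≈ 2.953/0.9298 ≈ 3.176 mcg/mL.
One interval later, Cmin,ss = Cmax,ss·e^(−kτ) ≈ 3.176 × 0.0702 ≈ 0.223 mcg/mL.
Trough 0.2 mcg/mL vs MEC 1 mcg/mL: subtherapeutic.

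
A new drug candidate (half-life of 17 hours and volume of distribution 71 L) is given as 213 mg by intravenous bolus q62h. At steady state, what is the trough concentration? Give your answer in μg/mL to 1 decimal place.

k = ln2/t½ = ln2/17 ≈ 0.040773 h⁻¹; fraction remaining f = e^(−kτ) = e^(−0.040773×62) ≈ 0.0798.
Single-dose peak C₀ = D/Vd = 213/71 ≈ 3.000 μg/mL.
Steady-state trough Cmin,ss = C₀·f/(1−f) ≈ 3.000 × 0.0798/0.9202 ≈ 0.260 μg/mL.

0.3 μg/mL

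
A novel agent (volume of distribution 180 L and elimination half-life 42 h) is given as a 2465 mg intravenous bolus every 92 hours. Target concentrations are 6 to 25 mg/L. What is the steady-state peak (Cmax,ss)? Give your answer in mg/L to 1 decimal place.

k = ln2/t½ = ln2/42 ≈ 0.016504 h⁻¹; fraction remaining f = e^(−kτ) = e^(−0.016504×92) ≈ 0.2191.
At steady state, accumulation factor R = 1/(1 − e^(−kτ)) ≈ 1.2806.
Single-dose peak C₀ = D/Vd = 2465/180 ≈ 13.694 mg/L.
Steady-state peak Cmax,ss = C₀·R ≈ 13.694 × 1.2806 ≈ 17.537 mg/L.
Peak 17.5 mg/L vs MTC 25 mg/L: below toxic threshold.

17.5 mg/L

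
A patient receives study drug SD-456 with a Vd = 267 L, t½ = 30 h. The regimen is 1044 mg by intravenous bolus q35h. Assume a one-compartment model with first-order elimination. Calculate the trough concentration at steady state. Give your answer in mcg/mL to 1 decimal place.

3.1 mcg/mL

τ/t½ = 35/30 ≈ 1.1667, so fraction remaining f = (1/2)^(35/30) ≈ 0.4454.
Each bolus raises the concentration by D/Vd = 1044/267 ≈ 3.910 mcg/mL.
Steady-state trough Cmin,ss = C₀·f/(1−f) ≈ 3.910 × 0.4454/0.5546 ≈ 3.140 mcg/mL.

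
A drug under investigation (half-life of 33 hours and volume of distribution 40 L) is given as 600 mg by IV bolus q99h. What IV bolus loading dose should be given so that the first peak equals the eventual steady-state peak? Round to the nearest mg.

686 mg

f = (1/2)^(99/33) ≈ 0.125000; accumulation ratio R = 1/(1−f) ≈ 1.14286.
Loading dose to hit Cmax,ss on first dose: D_load = D_maint·R ≈ 600 × 1.14286 ≈ 685.72 mg.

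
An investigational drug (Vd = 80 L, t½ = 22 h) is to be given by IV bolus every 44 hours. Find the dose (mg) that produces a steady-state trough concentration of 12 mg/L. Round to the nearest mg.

2880 mg

τ/t½ = 44/22 ≈ 2, so f = (1/2)^(44/22) ≈ 0.250000.
Cmin,ss = (D/Vd)·f/(1−f), so D = Cmin,ss·Vd·(1−f)/f.
D = 12 × 80 × (1−f)/f ≈ 12 × 80 × 3.00000 ≈ 2880.00 mg.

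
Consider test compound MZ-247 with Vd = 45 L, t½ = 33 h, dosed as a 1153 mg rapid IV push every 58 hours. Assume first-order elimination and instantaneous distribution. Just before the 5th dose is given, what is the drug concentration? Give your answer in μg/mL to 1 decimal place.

f = (1/2)^(τ/t½) = (1/2)^(58/33) ≈ 0.2957.
C₀ = D/Vd = 1153/45 ≈ 25.622 μg/mL.
Before the 5th dose, 4 doses have been given. Superposition: Cmin = C₀·(f + f² + … + f^4).
≈ 25.622 × (0.2957 + 0.0874 + 0.0259 + 0.0076) ≈ 25.622 × 0.4166 ≈ 10.674 μg/mL.

10.7 μg/mL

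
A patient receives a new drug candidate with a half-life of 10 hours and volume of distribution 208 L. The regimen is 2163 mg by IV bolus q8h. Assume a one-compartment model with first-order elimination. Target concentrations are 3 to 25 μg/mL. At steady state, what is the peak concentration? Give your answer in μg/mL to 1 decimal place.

k = ln2/t½ = ln2/10 ≈ 0.069315 h⁻¹; fraction remaining f = e^(−kτ) = e^(−0.069315×8) ≈ 0.5743.
At steady state, accumulation factor R = 1/(1 − e^(−kτ)) ≈ 2.3491.
Each bolus raises the concentration by D/Vd = 2163/208 ≈ 10.399 μg/mL.
Cmax,ss = C₀/(1 − f) ≈ 10.399/0.4257 ≈ 24.428 μg/mL.
Peak 24.4 μg/mL vs MTC 25 μg/mL: below toxic threshold.

24.4 μg/mL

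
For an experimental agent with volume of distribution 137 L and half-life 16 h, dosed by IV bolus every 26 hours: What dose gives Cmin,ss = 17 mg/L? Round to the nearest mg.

4855 mg

τ/t½ = 26/16 ≈ 1.625, so f = (1/2)^(26/16) ≈ 0.324210.
Cmin,ss = (D/Vd)·f/(1−f), so D = Cmin,ss·Vd·(1−f)/f.
D = 17 × 137 × (1−f)/f ≈ 17 × 137 × 2.08442 ≈ 4854.61 mg.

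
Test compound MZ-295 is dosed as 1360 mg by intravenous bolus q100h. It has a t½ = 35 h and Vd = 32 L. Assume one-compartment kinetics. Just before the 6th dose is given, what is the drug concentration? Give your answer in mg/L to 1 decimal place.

6.8 mg/L

f = (1/2)^(τ/t½) = (1/2)^(100/35) ≈ 0.1380.
C₀ = D/Vd = 1360/32 ≈ 42.500 mg/L.
Before the 6th dose, 5 doses have been given. Superposition: Cmin = C₀·(f + f² + … + f^5).
≈ 42.500 × (0.1380 + 0.0190 + 0.0026 + 0.0004 + 0.0001) ≈ 42.500 × 0.1601 ≈ 6.804 mg/L.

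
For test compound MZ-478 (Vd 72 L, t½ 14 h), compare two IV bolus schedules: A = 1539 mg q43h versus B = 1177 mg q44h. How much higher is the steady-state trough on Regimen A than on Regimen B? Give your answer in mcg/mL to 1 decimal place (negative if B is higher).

Regimen A: f = (1/2)^(43/14) ≈ 0.1190; Cmin,ss = (1539/72)·f/(1−f) ≈ 2.887 mcg/mL.
Regimen B: f = (1/2)^(44/14) ≈ 0.1132; Cmin,ss = (1177/72)·f/(1−f) ≈ 2.087 mcg/mL.
Difference ≈ 2.887 − 2.087 ≈ 0.800 mcg/mL.

0.8 mcg/mL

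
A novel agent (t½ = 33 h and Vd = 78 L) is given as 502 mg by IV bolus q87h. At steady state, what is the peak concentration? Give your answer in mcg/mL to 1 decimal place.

Over one 87-h interval, 87/33 ≈ 2.6364 half-lives elapse, leaving f ≈ 0.1608 of each dose.
At steady state, accumulation factor R = 1/(1 − e^(−kτ)) ≈ 1.1916.
Single-dose peak C₀ = D/Vd = 502/78 ≈ 6.436 mcg/mL.
Steady-state peak Cmax,ss = C₀·R ≈ 6.436 × 1.1916 ≈ 7.669 mcg/mL.

7.7 mcg/mL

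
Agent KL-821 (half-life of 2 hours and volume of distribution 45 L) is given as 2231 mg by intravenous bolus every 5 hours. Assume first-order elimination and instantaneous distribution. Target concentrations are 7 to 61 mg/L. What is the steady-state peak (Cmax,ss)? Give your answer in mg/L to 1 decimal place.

τ/t½ = 5/2 ≈ 2.5, so fraction remaining f = (1/2)^(5/2) ≈ 0.1768.
Accumulation ratio R = 1/(1 − f) ≈ 1/0.8232 ≈ 1.2148.
Single-dose peak C₀ = D/Vd = 2231/45 ≈ 49.578 mg/L.
Steady-state peak Cmax,ss = C₀·R ≈ 49.578 × 1.2148 ≈ 60.227 mg/L.
Peak 60.2 mg/L vs MTC 61 mg/L: below toxic threshold.

60.2 mg/L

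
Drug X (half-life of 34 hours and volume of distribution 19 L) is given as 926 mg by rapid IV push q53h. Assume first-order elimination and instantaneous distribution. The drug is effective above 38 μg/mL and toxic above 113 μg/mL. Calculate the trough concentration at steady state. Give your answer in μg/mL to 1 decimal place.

k = ln2/t½ = ln2/34 ≈ 0.020387 h⁻¹; fraction remaining f = e^(−kτ) = e^(−0.020387×53) ≈ 0.3394.
Each bolus raises the concentration by D/Vd = 926/19 ≈ 48.737 μg/mL.
Steady-state trough Cmin,ss = C₀·f/(1−f) ≈ 48.737 × 0.3394/0.6606 ≈ 25.040 μg/mL.
Trough 25.0 μg/mL vs MEC 38 μg/mL: subtherapeutic.

25.0 μg/mL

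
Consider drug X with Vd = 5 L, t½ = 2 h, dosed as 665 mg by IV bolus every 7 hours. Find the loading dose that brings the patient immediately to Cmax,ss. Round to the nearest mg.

f = (1/2)^(7/2) ≈ 0.088388; accumulation ratio R = 1/(1−f) ≈ 1.09696.
Loading dose to hit Cmax,ss on first dose: D_load = D_maint·R ≈ 665 × 1.09696 ≈ 729.48 mg.

729 mg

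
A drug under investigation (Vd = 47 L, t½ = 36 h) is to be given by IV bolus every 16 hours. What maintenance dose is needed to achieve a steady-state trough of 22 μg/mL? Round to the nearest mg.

τ/t½ = 16/36 ≈ 0.44444, so f = (1/2)^(16/36) ≈ 0.734867.
Cmin,ss = (D/Vd)·f/(1−f), so D = Cmin,ss·Vd·(1−f)/f.
D = 22 × 47 × (1−f)/f ≈ 22 × 47 × 0.36079 ≈ 373.06 mg.

373 mg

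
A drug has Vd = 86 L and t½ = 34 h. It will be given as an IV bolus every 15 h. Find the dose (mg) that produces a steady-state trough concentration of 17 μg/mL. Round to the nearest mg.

τ/t½ = 15/34 ≈ 0.44118, so f = (1/2)^(15/34) ≈ 0.736534.
Cmin,ss = (D/Vd)·f/(1−f), so D = Cmin,ss·Vd·(1−f)/f.
D = 17 × 86 × (1−f)/f ≈ 17 × 86 × 0.35771 ≈ 522.97 mg.

523 mg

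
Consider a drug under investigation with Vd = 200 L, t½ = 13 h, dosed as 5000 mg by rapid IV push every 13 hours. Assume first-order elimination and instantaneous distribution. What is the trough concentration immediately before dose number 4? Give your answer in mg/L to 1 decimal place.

f = (1/2)^(τ/t½) = (1/2)^(13/13) ≈ 0.5000.
C₀ = D/Vd = 5000/200 ≈ 25.000 mg/L.
Before the 4th dose, 3 doses have been given. Superposition: Cmin = C₀·(f + f² + … + f^3).
≈ 25.000 × (0.5000 + 0.2500 + 0.1250) ≈ 25.000 × 0.8750 ≈ 21.875 mg/L.

21.9 mg/L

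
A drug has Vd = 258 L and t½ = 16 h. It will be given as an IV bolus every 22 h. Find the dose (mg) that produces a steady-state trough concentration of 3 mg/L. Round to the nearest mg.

1234 mg

τ/t½ = 22/16 ≈ 1.375, so f = (1/2)^(22/16) ≈ 0.385553.
Cmin,ss = (D/Vd)·f/(1−f), so D = Cmin,ss·Vd·(1−f)/f.
D = 3 × 258 × (1−f)/f ≈ 3 × 258 × 1.59368 ≈ 1233.51 mg.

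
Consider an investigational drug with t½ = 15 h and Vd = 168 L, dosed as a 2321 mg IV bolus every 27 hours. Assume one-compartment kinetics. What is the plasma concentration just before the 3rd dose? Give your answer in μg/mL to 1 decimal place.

5.1 μg/mL

f = (1/2)^(τ/t½) = (1/2)^(27/15) ≈ 0.2872.
C₀ = D/Vd = 2321/168 ≈ 13.815 μg/mL.
Before the 3rd dose, 2 doses have been given. Superposition: Cmin = C₀·(f + f²).
≈ 13.815 × (0.2872 + 0.0825) ≈ 13.815 × 0.3697 ≈ 5.107 μg/mL.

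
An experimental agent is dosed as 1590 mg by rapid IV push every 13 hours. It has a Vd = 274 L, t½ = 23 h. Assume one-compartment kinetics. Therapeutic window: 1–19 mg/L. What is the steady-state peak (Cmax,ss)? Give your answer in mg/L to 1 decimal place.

Over one 13-h interval, 13/23 ≈ 0.56522 half-lives elapse, leaving f ≈ 0.6759 of each dose.
At steady state, accumulation factor R = 1/(1 − e^(−kτ)) ≈ 3.0855.
Each bolus raises the concentration by D/Vd = 1590/274 ≈ 5.803 mg/L.
Steady-state peak Cmax,ss = C₀·R ≈ 5.803 × 3.0855 ≈ 17.905 mg/L.
Peak 17.9 mg/L vs MTC 19 mg/L: below toxic threshold.

17.9 mg/L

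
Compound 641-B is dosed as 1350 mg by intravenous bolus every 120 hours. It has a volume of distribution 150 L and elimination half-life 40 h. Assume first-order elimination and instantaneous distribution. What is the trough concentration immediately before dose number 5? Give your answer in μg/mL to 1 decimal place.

f = (1/2)^(τ/t½) = (1/2)^(120/40) ≈ 0.1250.
C₀ = D/Vd = 1350/150 ≈ 9.000 μg/mL.
Before the 5th dose, 4 doses have been given. Superposition: Cmin = C₀·(f + f² + … + f^4).
≈ 9.000 × (0.1250 + 0.0156 + 0.0020 + 0.0002) ≈ 9.000 × 0.1428 ≈ 1.285 μg/mL.

1.3 μg/mL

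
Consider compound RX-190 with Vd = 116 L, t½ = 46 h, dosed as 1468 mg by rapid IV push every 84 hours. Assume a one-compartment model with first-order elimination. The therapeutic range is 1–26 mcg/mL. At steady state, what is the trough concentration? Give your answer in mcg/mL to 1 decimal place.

τ/t½ = 84/46 ≈ 1.8261, so fraction remaining f = (1/2)^(84/46) ≈ 0.2820.
At steady state, accumulation factor R = 1/(1 − e^(−kτ)) ≈ 1.3928.
Each bolus raises the concentration by D/Vd = 1468/116 ≈ 12.655 mcg/mL.
Cmax,ss = C₀/(1 − f) ≈ 12.655/0.7180 ≈ 17.625 mcg/mL.
Steady-state trough Cmin,ss = Cmax,ss·f ≈ 17.625 × 0.2820 ≈ 4.970 mcg/mL.
Trough 5.0 mcg/mL vs MEC 1 mcg/mL: adequate.

5.0 mcg/mL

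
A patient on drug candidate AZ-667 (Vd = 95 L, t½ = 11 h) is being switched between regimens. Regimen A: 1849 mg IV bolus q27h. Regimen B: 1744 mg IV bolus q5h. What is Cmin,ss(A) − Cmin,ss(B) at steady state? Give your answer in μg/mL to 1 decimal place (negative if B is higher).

-45.2 μg/mL

Regimen A: f = (1/2)^(27/11) ≈ 0.1824; Cmin,ss = (1849/95)·f/(1−f) ≈ 4.342 μg/mL.
Regimen B: f = (1/2)^(5/11) ≈ 0.7297; Cmin,ss = (1744/95)·f/(1−f) ≈ 49.559 μg/mL.
Difference ≈ 4.342 − 49.559 ≈ -45.217 μg/mL.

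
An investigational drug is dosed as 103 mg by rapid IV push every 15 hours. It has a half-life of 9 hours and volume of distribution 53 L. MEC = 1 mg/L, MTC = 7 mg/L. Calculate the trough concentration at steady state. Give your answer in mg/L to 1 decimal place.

0.9 mg/L

τ/t½ = 15/9 ≈ 1.6667, so fraction remaining f = (1/2)^(15/9) ≈ 0.3150.
Accumulation ratio R = 1/(1 − f) ≈ 1/0.6850 ≈ 1.4599.
Each bolus raises the concentration by D/Vd = 103/53 ≈ 1.943 mg/L.
Steady-state peak Cmax,ss = C₀·R ≈ 1.943 × 1.4599 ≈ 2.837 mg/L.
One interval later, Cmin,ss = Cmax,ss·e^(−kτ) ≈ 2.837 × 0.3150 ≈ 0.894 mg/L.
Trough 0.9 mg/L vs MEC 1 mg/L: subtherapeutic.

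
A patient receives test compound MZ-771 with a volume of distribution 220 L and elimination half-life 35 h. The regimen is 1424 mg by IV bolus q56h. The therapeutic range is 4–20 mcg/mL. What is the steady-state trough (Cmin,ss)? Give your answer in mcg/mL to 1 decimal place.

k = ln2/t½ = ln2/35 ≈ 0.019804 h⁻¹; fraction remaining f = e^(−kτ) = e^(−0.019804×56) ≈ 0.3299.
Accumulation ratio R = 1/(1 − f) ≈ 1/0.6701 ≈ 1.4923.
Each bolus raises the concentration by D/Vd = 1424/220 ≈ 6.473 mcg/mL.
Steady-state peak Cmax,ss = C₀·R ≈ 6.473 × 1.4923 ≈ 9.660 mcg/mL.
One interval later, Cmin,ss = Cmax,ss·e^(−kτ) ≈ 9.660 × 0.3299 ≈ 3.187 mcg/mL.
Trough 3.2 mcg/mL vs MEC 4 mcg/mL: subtherapeutic.

3.2 mcg/mL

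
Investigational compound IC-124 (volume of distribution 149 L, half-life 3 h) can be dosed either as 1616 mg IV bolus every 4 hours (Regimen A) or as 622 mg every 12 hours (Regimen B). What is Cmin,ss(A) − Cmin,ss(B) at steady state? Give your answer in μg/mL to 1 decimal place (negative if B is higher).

6.9 μg/mL

Regimen A: f = (1/2)^(4/3) ≈ 0.3969; Cmin,ss = (1616/149)·f/(1−f) ≈ 7.138 μg/mL.
Regimen B: f = (1/2)^(12/3) ≈ 0.0625; Cmin,ss = (622/149)·f/(1−f) ≈ 0.278 μg/mL.
Difference ≈ 7.138 − 0.278 ≈ 6.860 μg/mL.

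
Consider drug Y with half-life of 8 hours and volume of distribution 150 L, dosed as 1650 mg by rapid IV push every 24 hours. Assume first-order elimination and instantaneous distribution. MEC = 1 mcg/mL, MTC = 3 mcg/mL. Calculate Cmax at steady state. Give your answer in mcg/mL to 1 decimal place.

The dosing interval is 3 half-lives, so f = 2^(−3) = 0.125.
At steady state, R = 1/(1 − 0.125) = 8/7.
Single-dose peak C₀ = D/Vd = 1650/150 = 11 mcg/mL.
Steady-state peak Cmax,ss = C₀·R = 11 × 8/7 ≈ 12.571 mcg/mL.
Peak 12.6 mcg/mL vs MTC 3 mcg/mL: exceeds toxic threshold.

12.6 mcg/mL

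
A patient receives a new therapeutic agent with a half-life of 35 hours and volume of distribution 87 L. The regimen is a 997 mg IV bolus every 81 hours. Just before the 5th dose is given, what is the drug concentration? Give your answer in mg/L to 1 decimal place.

f = (1/2)^(τ/t½) = (1/2)^(81/35) ≈ 0.2011.
C₀ = D/Vd = 997/87 ≈ 11.460 mg/L.
Before the 5th dose, 4 doses have been given. Superposition: Cmin = C₀·(f + f² + … + f^4).
≈ 11.460 × (0.2011 + 0.0404 + 0.0081 + 0.0016) ≈ 11.460 × 0.2512 ≈ 2.879 mg/L.

2.9 mg/L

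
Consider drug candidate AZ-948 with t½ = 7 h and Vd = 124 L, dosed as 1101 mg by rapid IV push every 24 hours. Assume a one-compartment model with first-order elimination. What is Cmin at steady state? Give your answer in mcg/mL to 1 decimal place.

k = ln2/t½ = ln2/7 ≈ 0.099021 h⁻¹; fraction remaining f = e^(−kτ) = e^(−0.099021×24) ≈ 0.0929.
Accumulation ratio R = 1/(1 − f) ≈ 1/0.9071 ≈ 1.1024.
Each bolus raises the concentration by D/Vd = 1101/124 ≈ 8.879 mcg/mL.
Cmax,ss = C₀/(1 − f) ≈ 8.879/0.9071 ≈ 9.788 mcg/mL.
Steady-state trough Cmin,ss = Cmax,ss·f ≈ 9.788 × 0.0929 ≈ 0.909 mcg/mL.

0.9 mcg/mL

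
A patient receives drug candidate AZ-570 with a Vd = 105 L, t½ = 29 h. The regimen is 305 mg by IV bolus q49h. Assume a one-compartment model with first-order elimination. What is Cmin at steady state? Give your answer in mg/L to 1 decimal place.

τ/t½ = 49/29 ≈ 1.6897, so fraction remaining f = (1/2)^(49/29) ≈ 0.3100.
Single-dose peak C₀ = D/Vd = 305/105 ≈ 2.905 mg/L.
Steady-state trough Cmin,ss = C₀·f/(1−f) ≈ 2.905 × 0.3100/0.6900 ≈ 1.305 mg/L.

1.3 mg/L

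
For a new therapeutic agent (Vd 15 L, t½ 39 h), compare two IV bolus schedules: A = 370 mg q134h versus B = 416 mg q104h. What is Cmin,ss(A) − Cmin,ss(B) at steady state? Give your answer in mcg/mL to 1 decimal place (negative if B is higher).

-2.7 mcg/mL

Regimen A: f = (1/2)^(134/39) ≈ 0.0924; Cmin,ss = (370/15)·f/(1−f) ≈ 2.511 mcg/mL.
Regimen B: f = (1/2)^(104/39) ≈ 0.1575; Cmin,ss = (416/15)·f/(1−f) ≈ 5.185 mcg/mL.
Difference ≈ 2.511 − 5.185 ≈ -2.674 mcg/mL.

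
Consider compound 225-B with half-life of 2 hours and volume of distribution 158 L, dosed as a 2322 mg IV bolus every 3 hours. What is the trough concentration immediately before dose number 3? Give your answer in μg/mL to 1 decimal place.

f = (1/2)^(τ/t½) = (1/2)^(3/2) ≈ 0.3536.
C₀ = D/Vd = 2322/158 ≈ 14.696 μg/mL.
Before the 3rd dose, 2 doses have been given. Superposition: Cmin = C₀·(f + f²).
≈ 14.696 × (0.3536 + 0.1250) ≈ 14.696 × 0.4786 ≈ 7.034 μg/mL.

7.0 μg/mL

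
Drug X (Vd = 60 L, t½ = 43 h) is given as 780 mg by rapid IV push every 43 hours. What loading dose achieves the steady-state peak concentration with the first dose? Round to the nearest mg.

1560 mg

f = (1/2)^(43/43) ≈ 0.500000; accumulation ratio R = 1/(1−f) ≈ 2.00000.
Loading dose to hit Cmax,ss on first dose: D_load = D_maint·R ≈ 780 × 2.00000 ≈ 1560.00 mg.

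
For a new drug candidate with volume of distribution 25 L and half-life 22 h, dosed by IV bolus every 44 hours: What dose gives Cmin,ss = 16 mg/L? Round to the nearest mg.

τ/t½ = 44/22 ≈ 2, so f = (1/2)^(44/22) ≈ 0.250000.
Cmin,ss = (D/Vd)·f/(1−f), so D = Cmin,ss·Vd·(1−f)/f.
D = 16 × 25 × (1−f)/f ≈ 16 × 25 × 3.00000 ≈ 1200.00 mg.

1200 mg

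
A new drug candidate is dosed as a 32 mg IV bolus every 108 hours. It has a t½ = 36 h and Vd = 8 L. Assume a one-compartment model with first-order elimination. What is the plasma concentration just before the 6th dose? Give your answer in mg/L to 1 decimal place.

0.6 mg/L

f = (1/2)^(τ/t½) = (1/2)^(108/36) ≈ 0.1250.
C₀ = D/Vd = 32/8 ≈ 4.000 mg/L.
Before the 6th dose, 5 doses have been given. Superposition: Cmin = C₀·(f + f² + … + f^5).
≈ 4.000 × (0.1250 + 0.0156 + 0.0020 + 0.0002 + 0.0000) ≈ 4.000 × 0.1428 ≈ 0.571 mg/L.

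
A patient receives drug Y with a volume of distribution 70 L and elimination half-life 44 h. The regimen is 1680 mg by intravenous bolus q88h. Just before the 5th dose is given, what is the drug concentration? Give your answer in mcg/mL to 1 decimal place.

8.0 mcg/mL

f = (1/2)^(τ/t½) = (1/2)^(88/44) ≈ 0.2500.
C₀ = D/Vd = 1680/70 ≈ 24.000 mcg/mL.
Before the 5th dose, 4 doses have been given. Superposition: Cmin = C₀·(f + f² + … + f^4).
≈ 24.000 × (0.2500 + 0.0625 + 0.0156 + 0.0039) ≈ 24.000 × 0.3320 ≈ 7.968 mcg/mL.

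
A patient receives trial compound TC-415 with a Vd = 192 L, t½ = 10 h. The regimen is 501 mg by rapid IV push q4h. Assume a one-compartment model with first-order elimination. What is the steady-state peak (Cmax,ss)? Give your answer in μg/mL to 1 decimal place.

10.8 μg/mL

k = ln2/t½ = ln2/10 ≈ 0.069315 h⁻¹; fraction remaining f = e^(−kτ) = e^(−0.069315×4) ≈ 0.7579.
Accumulation ratio R = 1/(1 − f) ≈ 1/0.2421 ≈ 4.1305.
Single-dose peak C₀ = D/Vd = 501/192 ≈ 2.609 μg/mL.
Cmax,ss = C₀/(1 − f) ≈ 2.609/0.2421 ≈ 10.777 μg/mL.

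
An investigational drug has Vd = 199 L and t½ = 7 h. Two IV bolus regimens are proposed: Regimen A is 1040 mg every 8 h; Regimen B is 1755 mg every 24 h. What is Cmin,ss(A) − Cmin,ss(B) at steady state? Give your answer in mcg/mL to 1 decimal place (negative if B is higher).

Regimen A: f = (1/2)^(8/7) ≈ 0.4529; Cmin,ss = (1040/199)·f/(1−f) ≈ 4.326 mcg/mL.
Regimen B: f = (1/2)^(24/7) ≈ 0.0929; Cmin,ss = (1755/199)·f/(1−f) ≈ 0.903 mcg/mL.
Difference ≈ 4.326 − 0.903 ≈ 3.423 mcg/mL.

3.4 mcg/mL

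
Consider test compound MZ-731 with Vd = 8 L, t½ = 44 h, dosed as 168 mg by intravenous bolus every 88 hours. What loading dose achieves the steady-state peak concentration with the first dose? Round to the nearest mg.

f = (1/2)^(88/44) ≈ 0.250000; accumulation ratio R = 1/(1−f) ≈ 1.33333.
Loading dose to hit Cmax,ss on first dose: D_load = D_maint·R ≈ 168 × 1.33333 ≈ 224.00 mg.

224 mg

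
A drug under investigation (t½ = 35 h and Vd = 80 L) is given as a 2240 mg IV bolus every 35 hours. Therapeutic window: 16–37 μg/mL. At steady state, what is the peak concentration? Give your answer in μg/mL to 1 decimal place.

56.0 μg/mL

The dosing interval is 1 half-life, so f = 2^(−1) = 0.5.
At steady state, R = 1/(1 − 0.5) = 2/1.
Single-dose peak C₀ = D/Vd = 2240/80 = 28 μg/mL.
Steady-state peak Cmax,ss = C₀·R = 28 × 2/1 ≈ 56.000 μg/mL.
Peak 56.0 μg/mL vs MTC 37 μg/mL: exceeds toxic threshold.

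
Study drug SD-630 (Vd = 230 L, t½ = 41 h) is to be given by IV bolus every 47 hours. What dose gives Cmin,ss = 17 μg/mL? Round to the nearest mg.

4745 mg

τ/t½ = 47/41 ≈ 1.1463, so f = (1/2)^(47/41) ≈ 0.451769.
Cmin,ss = (D/Vd)·f/(1−f), so D = Cmin,ss·Vd·(1−f)/f.
D = 17 × 230 × (1−f)/f ≈ 17 × 230 × 1.21352 ≈ 4744.86 mg.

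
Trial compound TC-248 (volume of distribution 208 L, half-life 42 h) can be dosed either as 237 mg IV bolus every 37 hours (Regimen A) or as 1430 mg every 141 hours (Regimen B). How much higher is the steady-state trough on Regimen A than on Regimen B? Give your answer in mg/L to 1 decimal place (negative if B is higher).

Regimen A: f = (1/2)^(37/42) ≈ 0.5430; Cmin,ss = (237/208)·f/(1−f) ≈ 1.354 mg/L.
Regimen B: f = (1/2)^(141/42) ≈ 0.0976; Cmin,ss = (1430/208)·f/(1−f) ≈ 0.744 mg/L.
Difference ≈ 1.354 − 0.744 ≈ 0.610 mg/L.

0.6 mg/L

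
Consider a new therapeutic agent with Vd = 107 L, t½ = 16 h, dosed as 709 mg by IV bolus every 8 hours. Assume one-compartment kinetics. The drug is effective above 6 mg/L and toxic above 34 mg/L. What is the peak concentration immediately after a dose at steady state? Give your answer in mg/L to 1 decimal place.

k = ln2/t½ = ln2/16 ≈ 0.043322 h⁻¹; fraction remaining f = e^(−kτ) = e^(−0.043322×8) ≈ 0.7071.
At steady state, accumulation factor R = 1/(1 − e^(−kτ)) ≈ 3.4141.
Each bolus raises the concentration by D/Vd = 709/107 ≈ 6.626 mg/L.
Steady-state peak Cmax,ss = C₀·R ≈ 6.626 × 3.4141 ≈ 22.622 mg/L.
Peak 22.6 mg/L vs MTC 34 mg/L: below toxic threshold.

22.6 mg/L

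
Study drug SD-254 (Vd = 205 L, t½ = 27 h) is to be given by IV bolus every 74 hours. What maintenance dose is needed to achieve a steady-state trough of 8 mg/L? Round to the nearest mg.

τ/t½ = 74/27 ≈ 2.7407, so f = (1/2)^(74/27) ≈ 0.149608.
Cmin,ss = (D/Vd)·f/(1−f), so D = Cmin,ss·Vd·(1−f)/f.
D = 8 × 205 × (1−f)/f ≈ 8 × 205 × 5.68413 ≈ 9321.97 mg.

9322 mg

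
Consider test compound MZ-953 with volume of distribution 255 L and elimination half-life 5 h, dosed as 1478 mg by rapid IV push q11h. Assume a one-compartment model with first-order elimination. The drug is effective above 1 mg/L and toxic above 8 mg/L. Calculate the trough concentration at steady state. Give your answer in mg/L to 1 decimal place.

τ/t½ = 11/5 ≈ 2.2, so fraction remaining f = (1/2)^(11/5) ≈ 0.2176.
Each bolus raises the concentration by D/Vd = 1478/255 ≈ 5.796 mg/L.
Steady-state trough Cmin,ss = C₀·f/(1−f) ≈ 5.796 × 0.2176/0.7824 ≈ 1.612 mg/L.
Trough 1.6 mg/L vs MEC 1 mg/L: adequate.

1.6 mg/L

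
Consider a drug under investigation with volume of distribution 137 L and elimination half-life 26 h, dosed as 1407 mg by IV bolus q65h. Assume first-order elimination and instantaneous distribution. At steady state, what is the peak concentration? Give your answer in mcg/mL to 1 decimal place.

12.5 mcg/mL

τ/t½ = 65/26 ≈ 2.5, so fraction remaining f = (1/2)^(65/26) ≈ 0.1768.
Accumulation ratio R = 1/(1 − f) ≈ 1/0.8232 ≈ 1.2148.
Single-dose peak C₀ = D/Vd = 1407/137 ≈ 10.270 mcg/mL.
Cmax,ss = C₀/(1 − f) ≈ 10.270/0.8232 ≈ 12.476 mcg/mL.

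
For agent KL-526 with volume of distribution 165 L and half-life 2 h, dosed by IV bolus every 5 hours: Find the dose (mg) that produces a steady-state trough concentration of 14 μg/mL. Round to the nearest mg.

10757 mg

τ/t½ = 5/2 ≈ 2.5, so f = (1/2)^(5/2) ≈ 0.176777.
Cmin,ss = (D/Vd)·f/(1−f), so D = Cmin,ss·Vd·(1−f)/f.
D = 14 × 165 × (1−f)/f ≈ 14 × 165 × 4.65684 ≈ 10757.30 mg.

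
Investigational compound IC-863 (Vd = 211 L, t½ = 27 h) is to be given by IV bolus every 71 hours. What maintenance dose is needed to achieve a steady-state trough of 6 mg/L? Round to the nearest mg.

τ/t½ = 71/27 ≈ 2.6296, so f = (1/2)^(71/27) ≈ 0.161586.
Cmin,ss = (D/Vd)·f/(1−f), so D = Cmin,ss·Vd·(1−f)/f.
D = 6 × 211 × (1−f)/f ≈ 6 × 211 × 5.18865 ≈ 6568.83 mg.

6569 mg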